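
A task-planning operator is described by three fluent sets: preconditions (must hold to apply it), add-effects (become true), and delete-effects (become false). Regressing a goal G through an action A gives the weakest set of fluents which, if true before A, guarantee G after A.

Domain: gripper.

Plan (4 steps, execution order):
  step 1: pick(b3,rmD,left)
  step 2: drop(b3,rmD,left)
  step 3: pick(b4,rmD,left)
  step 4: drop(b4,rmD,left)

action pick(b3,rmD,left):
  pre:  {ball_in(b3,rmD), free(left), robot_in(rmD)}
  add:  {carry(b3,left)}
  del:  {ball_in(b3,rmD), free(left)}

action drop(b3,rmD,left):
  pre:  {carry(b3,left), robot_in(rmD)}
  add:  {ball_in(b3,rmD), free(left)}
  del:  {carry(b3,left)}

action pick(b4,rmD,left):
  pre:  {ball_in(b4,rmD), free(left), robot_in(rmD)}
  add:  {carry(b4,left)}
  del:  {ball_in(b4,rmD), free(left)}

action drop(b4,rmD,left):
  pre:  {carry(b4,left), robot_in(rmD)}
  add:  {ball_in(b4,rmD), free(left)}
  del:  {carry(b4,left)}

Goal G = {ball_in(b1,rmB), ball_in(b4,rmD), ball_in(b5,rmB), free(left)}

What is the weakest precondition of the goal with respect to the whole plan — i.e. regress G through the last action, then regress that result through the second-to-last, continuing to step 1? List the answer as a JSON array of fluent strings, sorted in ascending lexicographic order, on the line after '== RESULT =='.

Work backward from the goal:
  through step 4 (drop(b4,rmD,left)): drop {ball_in(b4,rmD), free(left)}, keep {ball_in(b1,rmB), ball_in(b5,rmB)}, require {carry(b4,left), robot_in(rmD)}
    → {ball_in(b1,rmB), ball_in(b5,rmB), carry(b4,left), robot_in(rmD)}
  through step 3 (pick(b4,rmD,left)): drop {carry(b4,left)}, keep {ball_in(b1,rmB), ball_in(b5,rmB), robot_in(rmD)}, require {ball_in(b4,rmD), free(left), robot_in(rmD)}
    → {ball_in(b1,rmB), ball_in(b4,rmD), ball_in(b5,rmB), free(left), robot_in(rmD)}
  through step 2 (drop(b3,rmD,left)): drop {free(left)}, keep {ball_in(b1,rmB), ball_in(b4,rmD), ball_in(b5,rmB), robot_in(rmD)}, require {carry(b3,left), robot_in(rmD)}
    → {ball_in(b1,rmB), ball_in(b4,rmD), ball_in(b5,rmB), carry(b3,left), robot_in(rmD)}
  through step 1 (pick(b3,rmD,left)): drop {carry(b3,left)}, keep {ball_in(b1,rmB), ball_in(b4,rmD), ball_in(b5,rmB), robot_in(rmD)}, require {ball_in(b3,rmD), free(left), robot_in(rmD)}
    → {ball_in(b1,rmB), ball_in(b3,rmD), ball_in(b4,rmD), ball_in(b5,rmB), free(left), robot_in(rmD)}

== RESULT ==
["ball_in(b1,rmB)", "ball_in(b3,rmD)", "ball_in(b4,rmD)", "ball_in(b5,rmB)", "free(left)", "robot_in(rmD)"]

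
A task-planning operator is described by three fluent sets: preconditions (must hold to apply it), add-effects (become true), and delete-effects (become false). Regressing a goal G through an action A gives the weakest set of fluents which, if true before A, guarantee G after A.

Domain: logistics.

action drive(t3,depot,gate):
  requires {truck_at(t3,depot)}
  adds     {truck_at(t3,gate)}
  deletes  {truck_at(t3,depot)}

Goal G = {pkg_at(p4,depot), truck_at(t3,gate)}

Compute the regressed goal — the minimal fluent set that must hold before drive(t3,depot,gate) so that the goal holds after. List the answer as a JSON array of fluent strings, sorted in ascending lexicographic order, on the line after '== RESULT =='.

Compute (G \ add) ∪ pre:
  G ∩ del = {}  (empty — regression defined)
  G \ add = {pkg_at(p4,depot), truck_at(t3,gate)} \ {truck_at(t3,gate)} = {pkg_at(p4,depot)}
  ∪ pre   = {pkg_at(p4,depot)} ∪ {truck_at(t3,depot)}
          = {pkg_at(p4,depot), truck_at(t3,depot)}

== RESULT ==
["pkg_at(p4,depot)", "truck_at(t3,depot)"]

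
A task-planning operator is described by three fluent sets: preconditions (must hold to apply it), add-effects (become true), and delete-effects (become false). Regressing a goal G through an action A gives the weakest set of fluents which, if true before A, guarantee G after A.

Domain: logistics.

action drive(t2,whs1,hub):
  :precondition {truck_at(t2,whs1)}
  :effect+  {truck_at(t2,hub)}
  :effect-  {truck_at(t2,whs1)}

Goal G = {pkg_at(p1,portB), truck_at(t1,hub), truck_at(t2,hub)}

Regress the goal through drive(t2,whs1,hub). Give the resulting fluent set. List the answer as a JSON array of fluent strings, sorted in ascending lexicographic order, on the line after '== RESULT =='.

Compute (G \ add) ∪ pre:
  G ∩ del = {}  (empty — regression defined)
  G \ add = {pkg_at(p1,portB), truck_at(t1,hub), truck_at(t2,hub)} \ {truck_at(t2,hub)} = {pkg_at(p1,portB), truck_at(t1,hub)}
  ∪ pre   = {pkg_at(p1,portB), truck_at(t1,hub)} ∪ {truck_at(t2,whs1)}
          = {pkg_at(p1,portB), truck_at(t1,hub), truck_at(t2,whs1)}

== RESULT ==
["pkg_at(p1,portB)", "truck_at(t1,hub)", "truck_at(t2,whs1)"]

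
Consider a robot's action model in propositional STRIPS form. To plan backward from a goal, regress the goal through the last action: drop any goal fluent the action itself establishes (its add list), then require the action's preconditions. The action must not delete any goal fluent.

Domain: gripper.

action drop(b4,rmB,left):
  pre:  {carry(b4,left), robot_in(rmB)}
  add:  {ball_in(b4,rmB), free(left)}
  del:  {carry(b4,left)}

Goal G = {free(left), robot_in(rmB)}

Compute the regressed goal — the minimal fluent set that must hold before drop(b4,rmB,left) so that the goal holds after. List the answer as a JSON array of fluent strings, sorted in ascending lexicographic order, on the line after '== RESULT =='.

Compute (G \ add) ∪ pre:
  G ∩ del = {}  (empty — regression defined)
  G \ add = {free(left), robot_in(rmB)} \ {ball_in(b4,rmB), free(left)} = {robot_in(rmB)}
  ∪ pre   = {robot_in(rmB)} ∪ {carry(b4,left), robot_in(rmB)}
          = {carry(b4,left), robot_in(rmB)}

== RESULT ==
["carry(b4,left)", "robot_in(rmB)"]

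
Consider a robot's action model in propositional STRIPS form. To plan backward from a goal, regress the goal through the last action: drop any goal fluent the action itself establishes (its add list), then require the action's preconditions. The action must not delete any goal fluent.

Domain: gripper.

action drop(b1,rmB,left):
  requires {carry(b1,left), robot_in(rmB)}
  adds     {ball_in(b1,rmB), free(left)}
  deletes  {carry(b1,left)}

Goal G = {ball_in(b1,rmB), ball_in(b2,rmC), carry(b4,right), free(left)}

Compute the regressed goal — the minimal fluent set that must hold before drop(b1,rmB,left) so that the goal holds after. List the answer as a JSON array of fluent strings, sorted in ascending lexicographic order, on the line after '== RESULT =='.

Compute (G \ add) ∪ pre:
  G ∩ del = {}  (empty — regression defined)
  G \ add = {ball_in(b1,rmB), ball_in(b2,rmC), carry(b4,right), free(left)} \ {ball_in(b1,rmB), free(left)} = {ball_in(b2,rmC), carry(b4,right)}
  ∪ pre   = {ball_in(b2,rmC), carry(b4,right)} ∪ {carry(b1,left), robot_in(rmB)}
          = {ball_in(b2,rmC), carry(b1,left), carry(b4,right), robot_in(rmB)}

== RESULT ==
["ball_in(b2,rmC)", "carry(b1,left)", "carry(b4,right)", "robot_in(rmB)"]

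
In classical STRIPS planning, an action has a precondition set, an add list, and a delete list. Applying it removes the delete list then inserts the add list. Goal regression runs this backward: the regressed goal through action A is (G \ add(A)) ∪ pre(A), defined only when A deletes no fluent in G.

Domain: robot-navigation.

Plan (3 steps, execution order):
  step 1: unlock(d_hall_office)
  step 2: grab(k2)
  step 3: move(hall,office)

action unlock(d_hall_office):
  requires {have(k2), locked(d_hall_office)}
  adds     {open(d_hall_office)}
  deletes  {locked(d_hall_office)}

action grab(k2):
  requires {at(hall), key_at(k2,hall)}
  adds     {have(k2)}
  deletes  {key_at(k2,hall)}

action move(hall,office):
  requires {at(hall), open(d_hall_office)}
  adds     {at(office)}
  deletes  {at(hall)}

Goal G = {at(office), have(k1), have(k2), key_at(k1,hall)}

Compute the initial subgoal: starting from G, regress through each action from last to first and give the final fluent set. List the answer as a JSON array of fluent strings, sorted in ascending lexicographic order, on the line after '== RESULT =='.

Work backward from the goal:
  through step 3 (move(hall,office)): drop {at(office)}, keep {have(k1), have(k2), key_at(k1,hall)}, require {at(hall), open(d_hall_office)}
    → {at(hall), have(k1), have(k2), key_at(k1,hall), open(d_hall_office)}
  through step 2 (grab(k2)): drop {have(k2)}, keep {at(hall), have(k1), key_at(k1,hall), open(d_hall_office)}, require {at(hall), key_at(k2,hall)}
    → {at(hall), have(k1), key_at(k1,hall), key_at(k2,hall), open(d_hall_office)}
  through step 1 (unlock(d_hall_office)): drop {open(d_hall_office)}, keep {at(hall), have(k1), key_at(k1,hall), key_at(k2,hall)}, require {have(k2), locked(d_hall_office)}
    → {at(hall), have(k1), have(k2), key_at(k1,hall), key_at(k2,hall), locked(d_hall_office)}

== RESULT ==
["at(hall)", "have(k1)", "have(k2)", "key_at(k1,hall)", "key_at(k2,hall)", "locked(d_hall_office)"]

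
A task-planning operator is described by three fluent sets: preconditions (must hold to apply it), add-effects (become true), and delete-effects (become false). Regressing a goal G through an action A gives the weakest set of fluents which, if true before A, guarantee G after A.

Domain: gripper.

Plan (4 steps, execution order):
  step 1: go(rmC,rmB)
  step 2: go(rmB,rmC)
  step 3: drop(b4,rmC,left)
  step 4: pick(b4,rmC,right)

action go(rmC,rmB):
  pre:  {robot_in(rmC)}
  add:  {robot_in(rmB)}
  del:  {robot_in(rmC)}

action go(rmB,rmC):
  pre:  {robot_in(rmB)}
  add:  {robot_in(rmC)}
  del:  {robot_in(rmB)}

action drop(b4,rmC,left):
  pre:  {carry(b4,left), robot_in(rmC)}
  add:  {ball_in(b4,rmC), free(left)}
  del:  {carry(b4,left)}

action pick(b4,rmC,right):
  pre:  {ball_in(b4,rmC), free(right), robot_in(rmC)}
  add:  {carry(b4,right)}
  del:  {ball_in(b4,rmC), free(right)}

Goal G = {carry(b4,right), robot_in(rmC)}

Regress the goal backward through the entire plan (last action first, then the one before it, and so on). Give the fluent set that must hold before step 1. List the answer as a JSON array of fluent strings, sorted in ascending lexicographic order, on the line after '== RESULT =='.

Regress step by step:
  through step 4 (pick(b4,rmC,right)): drop {carry(b4,right)}, keep {robot_in(rmC)}, require {ball_in(b4,rmC), free(right), robot_in(rmC)}
    → {ball_in(b4,rmC), free(right), robot_in(rmC)}
  through step 3 (drop(b4,rmC,left)): drop {ball_in(b4,rmC)}, keep {free(right), robot_in(rmC)}, require {carry(b4,left), robot_in(rmC)}
    → {carry(b4,left), free(right), robot_in(rmC)}
  through step 2 (go(rmB,rmC)): drop {robot_in(rmC)}, keep {carry(b4,left), free(right)}, require {robot_in(rmB)}
    → {carry(b4,left), free(right), robot_in(rmB)}
  through step 1 (go(rmC,rmB)): drop {robot_in(rmB)}, keep {carry(b4,left), free(right)}, require {robot_in(rmC)}
    → {carry(b4,left), free(right), robot_in(rmC)}

== RESULT ==
["carry(b4,left)", "free(right)", "robot_in(rmC)"]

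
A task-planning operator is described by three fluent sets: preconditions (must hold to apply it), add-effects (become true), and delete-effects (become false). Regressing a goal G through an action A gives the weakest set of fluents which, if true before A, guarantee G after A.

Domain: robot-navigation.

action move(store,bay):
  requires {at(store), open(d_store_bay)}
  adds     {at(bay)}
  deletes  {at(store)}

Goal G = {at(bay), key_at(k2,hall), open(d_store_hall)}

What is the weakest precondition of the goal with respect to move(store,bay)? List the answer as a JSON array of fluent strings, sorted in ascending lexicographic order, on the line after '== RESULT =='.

Compute (G \ add) ∪ pre:
  G ∩ del = {}  (empty — regression defined)
  G \ add = {at(bay), key_at(k2,hall), open(d_store_hall)} \ {at(bay)} = {key_at(k2,hall), open(d_store_hall)}
  ∪ pre   = {key_at(k2,hall), open(d_store_hall)} ∪ {at(store), open(d_store_bay)}
          = {at(store), key_at(k2,hall), open(d_store_bay), open(d_store_hall)}

== RESULT ==
["at(store)", "key_at(k2,hall)", "open(d_store_bay)", "open(d_store_hall)"]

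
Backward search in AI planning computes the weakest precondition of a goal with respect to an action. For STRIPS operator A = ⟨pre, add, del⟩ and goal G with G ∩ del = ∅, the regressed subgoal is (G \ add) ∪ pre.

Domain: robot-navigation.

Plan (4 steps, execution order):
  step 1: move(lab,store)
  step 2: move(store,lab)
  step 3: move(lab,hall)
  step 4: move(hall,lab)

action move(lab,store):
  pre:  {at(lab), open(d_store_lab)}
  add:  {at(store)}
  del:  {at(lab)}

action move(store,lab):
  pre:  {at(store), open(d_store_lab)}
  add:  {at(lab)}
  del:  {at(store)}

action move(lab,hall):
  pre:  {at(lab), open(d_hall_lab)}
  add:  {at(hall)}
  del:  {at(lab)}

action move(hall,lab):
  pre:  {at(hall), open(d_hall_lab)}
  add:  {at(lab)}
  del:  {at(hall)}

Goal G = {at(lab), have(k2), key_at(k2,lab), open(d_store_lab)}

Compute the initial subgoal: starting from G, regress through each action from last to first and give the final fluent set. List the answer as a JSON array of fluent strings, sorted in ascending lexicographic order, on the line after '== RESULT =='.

Work backward from the goal:
  through step 4 (move(hall,lab)): drop {at(lab)}, keep {have(k2), key_at(k2,lab), open(d_store_lab)}, require {at(hall), open(d_hall_lab)}
    → {at(hall), have(k2), key_at(k2,lab), open(d_hall_lab), open(d_store_lab)}
  through step 3 (move(lab,hall)): drop {at(hall)}, keep {have(k2), key_at(k2,lab), open(d_hall_lab), open(d_store_lab)}, require {at(lab), open(d_hall_lab)}
    → {at(lab), have(k2), key_at(k2,lab), open(d_hall_lab), open(d_store_lab)}
  through step 2 (move(store,lab)): drop {at(lab)}, keep {have(k2), key_at(k2,lab), open(d_hall_lab), open(d_store_lab)}, require {at(store), open(d_store_lab)}
    → {at(store), have(k2), key_at(k2,lab), open(d_hall_lab), open(d_store_lab)}
  through step 1 (move(lab,store)): drop {at(store)}, keep {have(k2), key_at(k2,lab), open(d_hall_lab), open(d_store_lab)}, require {at(lab), open(d_store_lab)}
    → {at(lab), have(k2), key_at(k2,lab), open(d_hall_lab), open(d_store_lab)}

== RESULT ==
["at(lab)", "have(k2)", "key_at(k2,lab)", "open(d_hall_lab)", "open(d_store_lab)"]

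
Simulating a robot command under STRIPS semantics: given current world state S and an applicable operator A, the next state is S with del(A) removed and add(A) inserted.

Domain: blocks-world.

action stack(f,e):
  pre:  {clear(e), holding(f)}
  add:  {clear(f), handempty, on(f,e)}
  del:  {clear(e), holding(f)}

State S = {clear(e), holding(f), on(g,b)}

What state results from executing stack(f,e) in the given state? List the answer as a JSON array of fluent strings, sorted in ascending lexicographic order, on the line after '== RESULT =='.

Compute (S \ del) ∪ add:
  pre ⊆ S: {clear(e), holding(f)} ⊆ S  — applicable
  S \ del = {on(g,b)}
  ∪ add   = {clear(f), handempty, on(f,e), on(g,b)}

== RESULT ==
["clear(f)", "handempty", "on(f,e)", "on(g,b)"]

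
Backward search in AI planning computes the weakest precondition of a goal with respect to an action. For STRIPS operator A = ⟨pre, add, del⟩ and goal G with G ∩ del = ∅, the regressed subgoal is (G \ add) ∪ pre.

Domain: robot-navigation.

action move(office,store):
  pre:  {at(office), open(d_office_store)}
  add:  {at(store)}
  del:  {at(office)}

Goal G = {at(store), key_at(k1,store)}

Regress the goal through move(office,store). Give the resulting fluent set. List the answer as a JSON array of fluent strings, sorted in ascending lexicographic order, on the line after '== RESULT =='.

Compute (G \ add) ∪ pre:
  G ∩ del = {}  (empty — regression defined)
  G \ add = {at(store), key_at(k1,store)} \ {at(store)} = {key_at(k1,store)}
  ∪ pre   = {key_at(k1,store)} ∪ {at(office), open(d_office_store)}
          = {at(office), key_at(k1,store), open(d_office_store)}

== RESULT ==
["at(office)", "key_at(k1,store)", "open(d_office_store)"]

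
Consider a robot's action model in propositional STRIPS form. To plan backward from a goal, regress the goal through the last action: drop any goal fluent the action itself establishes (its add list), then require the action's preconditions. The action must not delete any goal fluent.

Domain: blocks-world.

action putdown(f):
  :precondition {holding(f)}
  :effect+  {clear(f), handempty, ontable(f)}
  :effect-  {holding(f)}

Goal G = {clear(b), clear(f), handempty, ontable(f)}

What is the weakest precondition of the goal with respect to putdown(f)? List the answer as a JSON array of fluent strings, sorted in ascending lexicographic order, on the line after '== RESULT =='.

Compute (G \ add) ∪ pre:
  G ∩ del = {}  (empty — regression defined)
  G \ add = {clear(b), clear(f), handempty, ontable(f)} \ {clear(f), handempty, ontable(f)} = {clear(b)}
  ∪ pre   = {clear(b)} ∪ {holding(f)}
          = {clear(b), holding(f)}

== RESULT ==
["clear(b)", "holding(f)"]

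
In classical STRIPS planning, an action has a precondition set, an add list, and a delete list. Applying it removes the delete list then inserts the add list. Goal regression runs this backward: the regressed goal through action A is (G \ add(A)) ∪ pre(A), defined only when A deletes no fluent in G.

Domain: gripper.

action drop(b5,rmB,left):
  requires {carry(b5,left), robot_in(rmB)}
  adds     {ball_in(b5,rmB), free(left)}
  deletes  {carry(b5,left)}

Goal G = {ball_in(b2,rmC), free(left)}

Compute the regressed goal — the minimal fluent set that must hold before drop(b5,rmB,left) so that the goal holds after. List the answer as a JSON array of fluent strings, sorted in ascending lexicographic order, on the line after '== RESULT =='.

Regress:
  G ∩ del = {}  (empty — regression defined)
  G \ add = {ball_in(b2,rmC), free(left)} \ {ball_in(b5,rmB), free(left)} = {ball_in(b2,rmC)}
  ∪ pre   = {ball_in(b2,rmC)} ∪ {carry(b5,left), robot_in(rmB)}
          = {ball_in(b2,rmC), carry(b5,left), robot_in(rmB)}

== RESULT ==
["ball_in(b2,rmC)", "carry(b5,left)", "robot_in(rmB)"]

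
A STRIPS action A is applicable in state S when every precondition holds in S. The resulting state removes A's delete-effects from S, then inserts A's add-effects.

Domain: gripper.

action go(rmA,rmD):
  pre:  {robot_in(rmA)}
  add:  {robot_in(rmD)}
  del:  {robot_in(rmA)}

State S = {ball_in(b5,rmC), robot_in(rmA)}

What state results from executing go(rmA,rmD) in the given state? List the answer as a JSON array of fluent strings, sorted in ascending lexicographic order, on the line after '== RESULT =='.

Progress:
  pre ⊆ S: {robot_in(rmA)} ⊆ S  — applicable
  S \ del = {ball_in(b5,rmC)}
  ∪ add   = {ball_in(b5,rmC), robot_in(rmD)}

== RESULT ==
["ball_in(b5,rmC)", "robot_in(rmD)"]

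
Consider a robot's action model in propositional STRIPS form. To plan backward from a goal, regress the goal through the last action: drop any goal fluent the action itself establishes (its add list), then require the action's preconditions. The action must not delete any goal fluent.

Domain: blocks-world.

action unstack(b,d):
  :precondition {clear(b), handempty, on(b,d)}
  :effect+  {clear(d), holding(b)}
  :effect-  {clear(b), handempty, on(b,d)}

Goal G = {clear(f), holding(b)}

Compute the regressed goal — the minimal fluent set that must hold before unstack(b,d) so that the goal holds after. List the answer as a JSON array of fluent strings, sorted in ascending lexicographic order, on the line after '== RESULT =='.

Compute (G \ add) ∪ pre:
  G ∩ del = {}  (empty — regression defined)
  G \ add = {clear(f), holding(b)} \ {clear(d), holding(b)} = {clear(f)}
  ∪ pre   = {clear(f)} ∪ {clear(b), handempty, on(b,d)}
          = {clear(b), clear(f), handempty, on(b,d)}

== RESULT ==
["clear(b)", "clear(f)", "handempty", "on(b,d)"]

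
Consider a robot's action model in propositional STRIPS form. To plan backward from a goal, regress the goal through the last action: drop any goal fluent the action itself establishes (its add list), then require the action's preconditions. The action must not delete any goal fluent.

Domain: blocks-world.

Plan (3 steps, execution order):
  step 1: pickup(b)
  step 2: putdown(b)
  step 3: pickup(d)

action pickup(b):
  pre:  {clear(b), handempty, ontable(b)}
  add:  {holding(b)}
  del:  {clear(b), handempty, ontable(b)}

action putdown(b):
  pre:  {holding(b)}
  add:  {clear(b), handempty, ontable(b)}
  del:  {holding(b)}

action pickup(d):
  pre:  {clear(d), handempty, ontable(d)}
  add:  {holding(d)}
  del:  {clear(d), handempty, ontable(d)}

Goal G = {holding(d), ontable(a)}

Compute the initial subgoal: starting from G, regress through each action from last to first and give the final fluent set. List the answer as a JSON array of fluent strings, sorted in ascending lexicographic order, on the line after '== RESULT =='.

Work backward from the goal:
  through step 3 (pickup(d)): drop {holding(d)}, keep {ontable(a)}, require {clear(d), handempty, ontable(d)}
    → {clear(d), handempty, ontable(a), ontable(d)}
  through step 2 (putdown(b)): drop {handempty}, keep {clear(d), ontable(a), ontable(d)}, require {holding(b)}
    → {clear(d), holding(b), ontable(a), ontable(d)}
  through step 1 (pickup(b)): drop {holding(b)}, keep {clear(d), ontable(a), ontable(d)}, require {clear(b), handempty, ontable(b)}
    → {clear(b), clear(d), handempty, ontable(a), ontable(b), ontable(d)}

== RESULT ==
["clear(b)", "clear(d)", "handempty", "ontable(a)", "ontable(b)", "ontable(d)"]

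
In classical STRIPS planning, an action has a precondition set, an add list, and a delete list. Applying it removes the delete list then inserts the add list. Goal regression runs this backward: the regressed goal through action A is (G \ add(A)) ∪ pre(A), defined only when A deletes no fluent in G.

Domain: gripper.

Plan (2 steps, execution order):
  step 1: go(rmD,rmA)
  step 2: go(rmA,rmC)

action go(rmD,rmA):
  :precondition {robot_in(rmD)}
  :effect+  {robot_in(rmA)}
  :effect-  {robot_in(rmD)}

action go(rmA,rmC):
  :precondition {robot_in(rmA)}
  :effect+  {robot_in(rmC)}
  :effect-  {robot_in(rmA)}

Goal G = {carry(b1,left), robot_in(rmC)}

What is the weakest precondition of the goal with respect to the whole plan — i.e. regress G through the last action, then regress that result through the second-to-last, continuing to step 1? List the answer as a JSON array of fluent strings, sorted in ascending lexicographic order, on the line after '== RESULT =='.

Work backward from the goal:
  through step 2 (go(rmA,rmC)): drop {robot_in(rmC)}, keep {carry(b1,left)}, require {robot_in(rmA)}
    → {carry(b1,left), robot_in(rmA)}
  through step 1 (go(rmD,rmA)): drop {robot_in(rmA)}, keep {carry(b1,left)}, require {robot_in(rmD)}
    → {carry(b1,left), robot_in(rmD)}

== RESULT ==
["carry(b1,left)", "robot_in(rmD)"]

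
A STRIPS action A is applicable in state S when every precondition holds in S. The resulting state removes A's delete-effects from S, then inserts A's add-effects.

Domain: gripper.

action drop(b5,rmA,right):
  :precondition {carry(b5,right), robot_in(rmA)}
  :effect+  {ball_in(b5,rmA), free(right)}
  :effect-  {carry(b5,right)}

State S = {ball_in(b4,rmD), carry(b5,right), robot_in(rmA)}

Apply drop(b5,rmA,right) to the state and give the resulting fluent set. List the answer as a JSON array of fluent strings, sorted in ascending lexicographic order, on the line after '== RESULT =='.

Progress:
  pre ⊆ S: {carry(b5,right), robot_in(rmA)} ⊆ S  — applicable
  S \ del = {ball_in(b4,rmD), robot_in(rmA)}
  ∪ add   = {ball_in(b4,rmD), ball_in(b5,rmA), free(right), robot_in(rmA)}

== RESULT ==
["ball_in(b4,rmD)", "ball_in(b5,rmA)", "free(right)", "robot_in(rmA)"]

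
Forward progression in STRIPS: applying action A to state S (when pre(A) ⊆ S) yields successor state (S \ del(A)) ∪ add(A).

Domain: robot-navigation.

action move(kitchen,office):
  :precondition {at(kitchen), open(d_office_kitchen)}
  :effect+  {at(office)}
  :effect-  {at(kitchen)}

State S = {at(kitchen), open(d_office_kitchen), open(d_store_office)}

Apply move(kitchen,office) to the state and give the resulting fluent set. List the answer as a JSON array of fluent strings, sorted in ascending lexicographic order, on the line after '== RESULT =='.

Progress:
  pre ⊆ S: {at(kitchen), open(d_office_kitchen)} ⊆ S  — applicable
  S \ del = {open(d_office_kitchen), open(d_store_office)}
  ∪ add   = {at(office), open(d_office_kitchen), open(d_store_office)}

== RESULT ==
["at(office)", "open(d_office_kitchen)", "open(d_store_office)"]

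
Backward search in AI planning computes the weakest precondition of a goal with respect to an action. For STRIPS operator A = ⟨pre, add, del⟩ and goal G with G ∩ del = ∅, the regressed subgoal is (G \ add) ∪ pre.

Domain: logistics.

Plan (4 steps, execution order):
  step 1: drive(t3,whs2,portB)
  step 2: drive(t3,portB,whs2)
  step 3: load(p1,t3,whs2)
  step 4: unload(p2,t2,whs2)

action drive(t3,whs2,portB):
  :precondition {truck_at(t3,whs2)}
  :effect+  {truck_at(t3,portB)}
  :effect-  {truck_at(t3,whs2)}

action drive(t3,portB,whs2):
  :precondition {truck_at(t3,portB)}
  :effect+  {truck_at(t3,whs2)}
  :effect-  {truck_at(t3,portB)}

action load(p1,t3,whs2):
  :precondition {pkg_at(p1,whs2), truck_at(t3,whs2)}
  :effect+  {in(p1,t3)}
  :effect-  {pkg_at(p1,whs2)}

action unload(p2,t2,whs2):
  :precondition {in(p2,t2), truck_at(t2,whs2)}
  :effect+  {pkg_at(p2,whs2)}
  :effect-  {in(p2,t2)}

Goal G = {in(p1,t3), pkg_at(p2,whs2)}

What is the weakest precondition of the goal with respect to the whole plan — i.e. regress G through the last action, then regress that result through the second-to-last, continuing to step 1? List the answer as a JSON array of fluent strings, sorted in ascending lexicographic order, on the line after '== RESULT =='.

Regress step by step:
  through step 4 (unload(p2,t2,whs2)): drop {pkg_at(p2,whs2)}, keep {in(p1,t3)}, require {in(p2,t2), truck_at(t2,whs2)}
    → {in(p1,t3), in(p2,t2), truck_at(t2,whs2)}
  through step 3 (load(p1,t3,whs2)): drop {in(p1,t3)}, keep {in(p2,t2), truck_at(t2,whs2)}, require {pkg_at(p1,whs2), truck_at(t3,whs2)}
    → {in(p2,t2), pkg_at(p1,whs2), truck_at(t2,whs2), truck_at(t3,whs2)}
  through step 2 (drive(t3,portB,whs2)): drop {truck_at(t3,whs2)}, keep {in(p2,t2), pkg_at(p1,whs2), truck_at(t2,whs2)}, require {truck_at(t3,portB)}
    → {in(p2,t2), pkg_at(p1,whs2), truck_at(t2,whs2), truck_at(t3,portB)}
  through step 1 (drive(t3,whs2,portB)): drop {truck_at(t3,portB)}, keep {in(p2,t2), pkg_at(p1,whs2), truck_at(t2,whs2)}, require {truck_at(t3,whs2)}
    → {in(p2,t2), pkg_at(p1,whs2), truck_at(t2,whs2), truck_at(t3,whs2)}

== RESULT ==
["in(p2,t2)", "pkg_at(p1,whs2)", "truck_at(t2,whs2)", "truck_at(t3,whs2)"]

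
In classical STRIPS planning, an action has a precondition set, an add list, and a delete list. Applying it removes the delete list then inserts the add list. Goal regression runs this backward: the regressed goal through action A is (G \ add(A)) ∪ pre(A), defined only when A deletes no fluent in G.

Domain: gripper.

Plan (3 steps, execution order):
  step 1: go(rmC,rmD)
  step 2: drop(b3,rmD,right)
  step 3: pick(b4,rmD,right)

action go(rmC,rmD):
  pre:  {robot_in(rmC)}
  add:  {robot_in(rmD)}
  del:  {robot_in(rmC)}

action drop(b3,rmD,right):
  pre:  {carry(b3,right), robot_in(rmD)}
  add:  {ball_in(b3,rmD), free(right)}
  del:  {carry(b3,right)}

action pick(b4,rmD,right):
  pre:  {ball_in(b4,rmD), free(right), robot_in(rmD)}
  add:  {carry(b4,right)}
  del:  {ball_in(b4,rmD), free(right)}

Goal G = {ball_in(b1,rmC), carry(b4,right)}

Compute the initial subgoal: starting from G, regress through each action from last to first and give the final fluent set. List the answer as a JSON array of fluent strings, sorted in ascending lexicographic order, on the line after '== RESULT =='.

Regress step by step:
  through step 3 (pick(b4,rmD,right)): drop {carry(b4,right)}, keep {ball_in(b1,rmC)}, require {ball_in(b4,rmD), free(right), robot_in(rmD)}
    → {ball_in(b1,rmC), ball_in(b4,rmD), free(right), robot_in(rmD)}
  through step 2 (drop(b3,rmD,right)): drop {free(right)}, keep {ball_in(b1,rmC), ball_in(b4,rmD), robot_in(rmD)}, require {carry(b3,right), robot_in(rmD)}
    → {ball_in(b1,rmC), ball_in(b4,rmD), carry(b3,right), robot_in(rmD)}
  through step 1 (go(rmC,rmD)): drop {robot_in(rmD)}, keep {ball_in(b1,rmC), ball_in(b4,rmD), carry(b3,right)}, require {robot_in(rmC)}
    → {ball_in(b1,rmC), ball_in(b4,rmD), carry(b3,right), robot_in(rmC)}

== RESULT ==
["ball_in(b1,rmC)", "ball_in(b4,rmD)", "carry(b3,right)", "robot_in(rmC)"]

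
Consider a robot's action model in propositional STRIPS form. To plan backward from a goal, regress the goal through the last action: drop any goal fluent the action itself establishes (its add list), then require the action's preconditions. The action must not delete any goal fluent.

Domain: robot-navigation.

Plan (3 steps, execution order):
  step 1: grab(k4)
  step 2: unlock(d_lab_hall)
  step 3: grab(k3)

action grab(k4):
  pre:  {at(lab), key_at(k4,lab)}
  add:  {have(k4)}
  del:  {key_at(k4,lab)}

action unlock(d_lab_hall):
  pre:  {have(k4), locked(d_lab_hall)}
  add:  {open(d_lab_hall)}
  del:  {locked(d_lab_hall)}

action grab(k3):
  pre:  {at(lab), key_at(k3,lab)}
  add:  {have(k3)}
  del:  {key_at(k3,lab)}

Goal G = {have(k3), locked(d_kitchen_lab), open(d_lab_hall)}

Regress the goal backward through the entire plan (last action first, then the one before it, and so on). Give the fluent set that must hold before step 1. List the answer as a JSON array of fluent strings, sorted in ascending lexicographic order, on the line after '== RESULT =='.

Work backward from the goal:
  through step 3 (grab(k3)): drop {have(k3)}, keep {locked(d_kitchen_lab), open(d_lab_hall)}, require {at(lab), key_at(k3,lab)}
    → {at(lab), key_at(k3,lab), locked(d_kitchen_lab), open(d_lab_hall)}
  through step 2 (unlock(d_lab_hall)): drop {open(d_lab_hall)}, keep {at(lab), key_at(k3,lab), locked(d_kitchen_lab)}, require {have(k4), locked(d_lab_hall)}
    → {at(lab), have(k4), key_at(k3,lab), locked(d_kitchen_lab), locked(d_lab_hall)}
  through step 1 (grab(k4)): drop {have(k4)}, keep {at(lab), key_at(k3,lab), locked(d_kitchen_lab), locked(d_lab_hall)}, require {at(lab), key_at(k4,lab)}
    → {at(lab), key_at(k3,lab), key_at(k4,lab), locked(d_kitchen_lab), locked(d_lab_hall)}

== RESULT ==
["at(lab)", "key_at(k3,lab)", "key_at(k4,lab)", "locked(d_kitchen_lab)", "locked(d_lab_hall)"]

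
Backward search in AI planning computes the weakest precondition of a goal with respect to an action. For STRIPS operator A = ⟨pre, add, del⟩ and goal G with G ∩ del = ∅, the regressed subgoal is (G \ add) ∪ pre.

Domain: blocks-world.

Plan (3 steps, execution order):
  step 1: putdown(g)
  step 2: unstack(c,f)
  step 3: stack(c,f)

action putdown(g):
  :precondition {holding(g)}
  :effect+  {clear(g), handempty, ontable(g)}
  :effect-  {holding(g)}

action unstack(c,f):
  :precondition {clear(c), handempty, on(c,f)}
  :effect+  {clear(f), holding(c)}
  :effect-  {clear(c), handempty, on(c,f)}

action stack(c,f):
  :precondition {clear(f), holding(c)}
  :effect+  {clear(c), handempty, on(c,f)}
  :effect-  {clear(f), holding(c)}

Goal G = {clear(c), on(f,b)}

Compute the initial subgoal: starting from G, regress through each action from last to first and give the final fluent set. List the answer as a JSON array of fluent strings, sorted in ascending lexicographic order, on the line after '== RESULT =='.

Work backward from the goal:
  through step 3 (stack(c,f)): drop {clear(c)}, keep {on(f,b)}, require {clear(f), holding(c)}
    → {clear(f), holding(c), on(f,b)}
  through step 2 (unstack(c,f)): drop {clear(f), holding(c)}, keep {on(f,b)}, require {clear(c), handempty, on(c,f)}
    → {clear(c), handempty, on(c,f), on(f,b)}
  through step 1 (putdown(g)): drop {handempty}, keep {clear(c), on(c,f), on(f,b)}, require {holding(g)}
    → {clear(c), holding(g), on(c,f), on(f,b)}

== RESULT ==
["clear(c)", "holding(g)", "on(c,f)", "on(f,b)"]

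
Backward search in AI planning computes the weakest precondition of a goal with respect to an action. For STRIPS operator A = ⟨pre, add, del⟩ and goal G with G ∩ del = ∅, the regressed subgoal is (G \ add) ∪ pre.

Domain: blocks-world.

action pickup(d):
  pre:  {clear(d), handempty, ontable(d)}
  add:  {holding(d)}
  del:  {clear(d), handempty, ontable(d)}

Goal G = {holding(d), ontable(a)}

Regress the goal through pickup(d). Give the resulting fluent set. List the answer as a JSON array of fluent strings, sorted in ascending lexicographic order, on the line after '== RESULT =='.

Compute (G \ add) ∪ pre:
  G ∩ del = {}  (empty — regression defined)
  G \ add = {holding(d), ontable(a)} \ {holding(d)} = {ontable(a)}
  ∪ pre   = {ontable(a)} ∪ {clear(d), handempty, ontable(d)}
          = {clear(d), handempty, ontable(a), ontable(d)}

== RESULT ==
["clear(d)", "handempty", "ontable(a)", "ontable(d)"]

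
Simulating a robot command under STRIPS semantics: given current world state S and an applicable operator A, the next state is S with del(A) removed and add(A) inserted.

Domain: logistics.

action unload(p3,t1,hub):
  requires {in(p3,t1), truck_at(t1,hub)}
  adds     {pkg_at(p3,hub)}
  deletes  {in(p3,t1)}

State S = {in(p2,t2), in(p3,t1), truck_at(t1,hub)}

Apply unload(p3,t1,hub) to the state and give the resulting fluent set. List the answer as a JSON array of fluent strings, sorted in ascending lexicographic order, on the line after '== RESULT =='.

Compute (S \ del) ∪ add:
  pre ⊆ S: {in(p3,t1), truck_at(t1,hub)} ⊆ S  — applicable
  S \ del = {in(p2,t2), truck_at(t1,hub)}
  ∪ add   = {in(p2,t2), pkg_at(p3,hub), truck_at(t1,hub)}

== RESULT ==
["in(p2,t2)", "pkg_at(p3,hub)", "truck_at(t1,hub)"]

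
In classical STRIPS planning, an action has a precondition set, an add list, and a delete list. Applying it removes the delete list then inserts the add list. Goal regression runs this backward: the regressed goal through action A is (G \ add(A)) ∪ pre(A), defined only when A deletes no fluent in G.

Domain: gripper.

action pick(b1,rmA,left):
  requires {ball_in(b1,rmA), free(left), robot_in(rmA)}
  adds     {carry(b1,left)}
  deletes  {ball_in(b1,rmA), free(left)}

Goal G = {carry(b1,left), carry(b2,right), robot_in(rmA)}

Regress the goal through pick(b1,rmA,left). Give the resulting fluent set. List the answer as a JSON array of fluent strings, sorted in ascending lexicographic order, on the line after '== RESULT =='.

Compute (G \ add) ∪ pre:
  G ∩ del = {}  (empty — regression defined)
  G \ add = {carry(b1,left), carry(b2,right), robot_in(rmA)} \ {carry(b1,left)} = {carry(b2,right), robot_in(rmA)}
  ∪ pre   = {carry(b2,right), robot_in(rmA)} ∪ {ball_in(b1,rmA), free(left), robot_in(rmA)}
          = {ball_in(b1,rmA), carry(b2,right), free(left), robot_in(rmA)}

== RESULT ==
["ball_in(b1,rmA)", "carry(b2,right)", "free(left)", "robot_in(rmA)"]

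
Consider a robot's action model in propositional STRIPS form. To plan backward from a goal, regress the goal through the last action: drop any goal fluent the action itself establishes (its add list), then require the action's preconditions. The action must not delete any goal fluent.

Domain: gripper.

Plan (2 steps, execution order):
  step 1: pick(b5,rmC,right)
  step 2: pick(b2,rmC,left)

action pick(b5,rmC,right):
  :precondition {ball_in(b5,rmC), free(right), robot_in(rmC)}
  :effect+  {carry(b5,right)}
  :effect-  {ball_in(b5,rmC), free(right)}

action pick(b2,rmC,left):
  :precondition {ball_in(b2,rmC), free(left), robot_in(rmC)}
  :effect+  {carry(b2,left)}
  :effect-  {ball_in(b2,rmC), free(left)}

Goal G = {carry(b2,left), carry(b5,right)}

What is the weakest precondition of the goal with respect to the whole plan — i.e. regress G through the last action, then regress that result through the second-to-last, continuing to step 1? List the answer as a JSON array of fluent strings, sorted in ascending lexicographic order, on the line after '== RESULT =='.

Regress step by step:
  through step 2 (pick(b2,rmC,left)): drop {carry(b2,left)}, keep {carry(b5,right)}, require {ball_in(b2,rmC), free(left), robot_in(rmC)}
    → {ball_in(b2,rmC), carry(b5,right), free(left), robot_in(rmC)}
  through step 1 (pick(b5,rmC,right)): drop {carry(b5,right)}, keep {ball_in(b2,rmC), free(left), robot_in(rmC)}, require {ball_in(b5,rmC), free(right), robot_in(rmC)}
    → {ball_in(b2,rmC), ball_in(b5,rmC), free(left), free(right), robot_in(rmC)}

== RESULT ==
["ball_in(b2,rmC)", "ball_in(b5,rmC)", "free(left)", "free(right)", "robot_in(rmC)"]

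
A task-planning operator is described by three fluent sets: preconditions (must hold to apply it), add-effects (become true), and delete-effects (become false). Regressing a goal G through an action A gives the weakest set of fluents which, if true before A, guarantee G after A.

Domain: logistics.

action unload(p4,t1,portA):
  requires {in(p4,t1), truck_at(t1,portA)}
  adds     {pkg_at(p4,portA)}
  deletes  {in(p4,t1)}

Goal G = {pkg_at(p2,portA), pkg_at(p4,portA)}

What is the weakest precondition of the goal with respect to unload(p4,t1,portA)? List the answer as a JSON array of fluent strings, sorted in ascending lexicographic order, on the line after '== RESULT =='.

Regress:
  G ∩ del = {}  (empty — regression defined)
  G \ add = {pkg_at(p2,portA), pkg_at(p4,portA)} \ {pkg_at(p4,portA)} = {pkg_at(p2,portA)}
  ∪ pre   = {pkg_at(p2,portA)} ∪ {in(p4,t1), truck_at(t1,portA)}
          = {in(p4,t1), pkg_at(p2,portA), truck_at(t1,portA)}

== RESULT ==
["in(p4,t1)", "pkg_at(p2,portA)", "truck_at(t1,portA)"]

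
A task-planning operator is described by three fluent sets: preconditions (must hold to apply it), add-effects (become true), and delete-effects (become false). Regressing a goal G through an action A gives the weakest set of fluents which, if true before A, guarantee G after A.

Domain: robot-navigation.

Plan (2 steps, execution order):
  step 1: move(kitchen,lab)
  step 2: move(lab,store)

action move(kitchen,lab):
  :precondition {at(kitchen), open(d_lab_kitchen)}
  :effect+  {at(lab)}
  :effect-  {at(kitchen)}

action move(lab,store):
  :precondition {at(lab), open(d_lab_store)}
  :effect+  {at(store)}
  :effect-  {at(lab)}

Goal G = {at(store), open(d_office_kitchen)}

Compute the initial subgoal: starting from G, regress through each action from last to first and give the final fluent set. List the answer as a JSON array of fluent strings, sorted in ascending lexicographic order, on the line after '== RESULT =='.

Regress step by step:
  through step 2 (move(lab,store)): drop {at(store)}, keep {open(d_office_kitchen)}, require {at(lab), open(d_lab_store)}
    → {at(lab), open(d_lab_store), open(d_office_kitchen)}
  through step 1 (move(kitchen,lab)): drop {at(lab)}, keep {open(d_lab_store), open(d_office_kitchen)}, require {at(kitchen), open(d_lab_kitchen)}
    → {at(kitchen), open(d_lab_kitchen), open(d_lab_store), open(d_office_kitchen)}

== RESULT ==
["at(kitchen)", "open(d_lab_kitchen)", "open(d_lab_store)", "open(d_office_kitchen)"]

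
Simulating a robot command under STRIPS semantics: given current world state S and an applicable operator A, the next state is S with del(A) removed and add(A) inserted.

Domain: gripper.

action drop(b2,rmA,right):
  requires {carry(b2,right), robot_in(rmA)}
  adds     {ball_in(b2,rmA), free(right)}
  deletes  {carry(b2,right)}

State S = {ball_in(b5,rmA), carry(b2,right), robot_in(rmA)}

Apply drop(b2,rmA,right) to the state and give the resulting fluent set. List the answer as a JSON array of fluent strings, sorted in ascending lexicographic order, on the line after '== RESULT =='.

Progress:
  pre ⊆ S: {carry(b2,right), robot_in(rmA)} ⊆ S  — applicable
  S \ del = {ball_in(b5,rmA), robot_in(rmA)}
  ∪ add   = {ball_in(b2,rmA), ball_in(b5,rmA), free(right), robot_in(rmA)}

== RESULT ==
["ball_in(b2,rmA)", "ball_in(b5,rmA)", "free(right)", "robot_in(rmA)"]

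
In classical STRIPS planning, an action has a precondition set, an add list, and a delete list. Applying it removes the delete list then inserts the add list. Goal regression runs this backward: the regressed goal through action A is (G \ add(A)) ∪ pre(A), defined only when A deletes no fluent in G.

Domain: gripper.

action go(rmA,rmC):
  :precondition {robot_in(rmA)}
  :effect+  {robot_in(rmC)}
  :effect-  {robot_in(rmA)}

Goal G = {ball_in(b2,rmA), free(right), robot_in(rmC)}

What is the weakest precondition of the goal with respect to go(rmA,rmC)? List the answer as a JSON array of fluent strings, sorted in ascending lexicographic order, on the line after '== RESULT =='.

Compute (G \ add) ∪ pre:
  G ∩ del = {}  (empty — regression defined)
  G \ add = {ball_in(b2,rmA), free(right), robot_in(rmC)} \ {robot_in(rmC)} = {ball_in(b2,rmA), free(right)}
  ∪ pre   = {ball_in(b2,rmA), free(right)} ∪ {robot_in(rmA)}
          = {ball_in(b2,rmA), free(right), robot_in(rmA)}

== RESULT ==
["ball_in(b2,rmA)", "free(right)", "robot_in(rmA)"]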